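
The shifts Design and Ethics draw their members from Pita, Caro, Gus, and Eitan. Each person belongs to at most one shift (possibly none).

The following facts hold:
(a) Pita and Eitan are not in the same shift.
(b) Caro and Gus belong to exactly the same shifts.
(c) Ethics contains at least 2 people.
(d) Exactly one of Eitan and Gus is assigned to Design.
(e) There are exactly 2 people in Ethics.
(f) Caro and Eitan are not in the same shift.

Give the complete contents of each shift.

Design = {Eitan}; Ethics = {Caro, Gus}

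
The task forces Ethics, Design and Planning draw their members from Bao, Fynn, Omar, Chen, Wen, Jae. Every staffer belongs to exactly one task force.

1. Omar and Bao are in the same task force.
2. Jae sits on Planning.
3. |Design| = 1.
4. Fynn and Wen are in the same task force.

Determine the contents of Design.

Design = {Chen}

From (2): Jae ∈ Planning.
Suppose Bao ∈ Design: no assignment then satisfies all the clues, so Bao ∉ Design.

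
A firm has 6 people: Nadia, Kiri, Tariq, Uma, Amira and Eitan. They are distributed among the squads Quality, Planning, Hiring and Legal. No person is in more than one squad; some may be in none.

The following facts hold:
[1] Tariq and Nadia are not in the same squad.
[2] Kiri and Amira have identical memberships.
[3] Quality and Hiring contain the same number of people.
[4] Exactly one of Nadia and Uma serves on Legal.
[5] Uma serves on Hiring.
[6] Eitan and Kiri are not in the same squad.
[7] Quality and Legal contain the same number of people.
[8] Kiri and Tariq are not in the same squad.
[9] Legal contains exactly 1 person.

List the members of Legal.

Legal = {Nadia}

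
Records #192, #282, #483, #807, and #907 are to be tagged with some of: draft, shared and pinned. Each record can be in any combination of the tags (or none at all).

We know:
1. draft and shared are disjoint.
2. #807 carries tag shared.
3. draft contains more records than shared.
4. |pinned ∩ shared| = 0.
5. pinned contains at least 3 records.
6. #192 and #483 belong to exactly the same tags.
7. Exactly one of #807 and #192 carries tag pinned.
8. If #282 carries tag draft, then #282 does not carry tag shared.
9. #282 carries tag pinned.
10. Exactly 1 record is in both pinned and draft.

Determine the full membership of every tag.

draft = {#282, #907}; shared = {#807}; pinned = {#192, #282, #483}

From (2): #807 ∈ shared.
From (9): #282 ∈ pinned.
(1) (disjoint): #807 ∉ draft.
Suppose #192 ∈ draft: no assignment then satisfies all the clues, so #192 ∉ draft.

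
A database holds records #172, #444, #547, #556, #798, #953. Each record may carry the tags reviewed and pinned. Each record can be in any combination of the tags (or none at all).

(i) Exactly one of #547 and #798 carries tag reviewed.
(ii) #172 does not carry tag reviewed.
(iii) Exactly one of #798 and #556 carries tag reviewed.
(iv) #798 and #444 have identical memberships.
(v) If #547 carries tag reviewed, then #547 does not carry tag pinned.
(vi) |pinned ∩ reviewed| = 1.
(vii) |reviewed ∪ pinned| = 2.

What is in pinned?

pinned = {#556}

From (ii): #172 ∉ reviewed.
Suppose #172 ∈ pinned: no assignment then satisfies all the clues, so #172 ∉ pinned.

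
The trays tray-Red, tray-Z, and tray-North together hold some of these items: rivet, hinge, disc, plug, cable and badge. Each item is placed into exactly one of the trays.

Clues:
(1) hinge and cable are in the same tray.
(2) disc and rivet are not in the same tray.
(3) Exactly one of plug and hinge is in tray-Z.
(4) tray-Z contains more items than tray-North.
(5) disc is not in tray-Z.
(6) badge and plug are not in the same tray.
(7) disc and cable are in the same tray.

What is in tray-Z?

tray-Z = {plug, rivet}

From (5): disc ∉ tray-Z.
(7): cable matches disc: cable ∉ tray-Z.
(1): hinge matches cable: hinge ∉ tray-Z.
(3) (exactly one): plug ∈ tray-Z.
(6): badge ∉ tray-Z.
Suppose rivet ∉ tray-Z: no assignment then satisfies all the clues, so rivet ∈ tray-Z.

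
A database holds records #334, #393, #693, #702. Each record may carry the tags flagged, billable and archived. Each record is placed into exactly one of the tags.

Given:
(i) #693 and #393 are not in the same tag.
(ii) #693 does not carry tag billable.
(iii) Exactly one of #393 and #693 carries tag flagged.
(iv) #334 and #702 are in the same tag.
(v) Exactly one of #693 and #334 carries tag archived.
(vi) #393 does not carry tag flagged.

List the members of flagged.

flagged = {#693}

From (ii): #693 ∉ billable.
From (vi): #393 ∉ flagged.
(iii) (exactly one): #693 ∈ flagged.
(v) (exactly one): #334 ∈ archived.
(iv): #702 matches #334: #702 ∉ flagged.
(iv): #702 matches #334: #702 ∉ billable.
(iv): #702 matches #334: #702 ∈ archived.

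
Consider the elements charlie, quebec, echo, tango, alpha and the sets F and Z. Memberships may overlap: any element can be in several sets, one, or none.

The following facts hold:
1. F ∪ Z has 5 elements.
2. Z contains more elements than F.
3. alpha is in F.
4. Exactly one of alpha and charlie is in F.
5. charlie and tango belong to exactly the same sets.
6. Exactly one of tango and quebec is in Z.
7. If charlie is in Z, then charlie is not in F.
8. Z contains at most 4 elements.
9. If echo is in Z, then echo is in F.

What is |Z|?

4

From (3): alpha ∈ F.
(4) (exactly one): charlie ∉ F.
(5): tango matches charlie: tango ∉ F.
Suppose charlie ∉ Z: no assignment then satisfies all the clues, so charlie ∈ Z.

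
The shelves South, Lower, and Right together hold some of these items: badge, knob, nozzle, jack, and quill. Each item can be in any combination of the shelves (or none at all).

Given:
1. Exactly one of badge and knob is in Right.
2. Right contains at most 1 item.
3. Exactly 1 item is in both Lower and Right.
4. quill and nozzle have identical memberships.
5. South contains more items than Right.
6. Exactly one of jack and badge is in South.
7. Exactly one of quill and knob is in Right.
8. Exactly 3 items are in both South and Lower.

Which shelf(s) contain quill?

quill: Lower, South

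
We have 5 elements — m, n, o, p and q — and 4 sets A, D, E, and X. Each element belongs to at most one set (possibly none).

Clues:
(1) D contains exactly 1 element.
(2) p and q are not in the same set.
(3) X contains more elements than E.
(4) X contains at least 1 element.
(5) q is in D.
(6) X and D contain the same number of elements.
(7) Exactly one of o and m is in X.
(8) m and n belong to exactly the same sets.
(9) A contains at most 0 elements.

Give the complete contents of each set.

A = {}; D = {q}; E = {}; X = {o}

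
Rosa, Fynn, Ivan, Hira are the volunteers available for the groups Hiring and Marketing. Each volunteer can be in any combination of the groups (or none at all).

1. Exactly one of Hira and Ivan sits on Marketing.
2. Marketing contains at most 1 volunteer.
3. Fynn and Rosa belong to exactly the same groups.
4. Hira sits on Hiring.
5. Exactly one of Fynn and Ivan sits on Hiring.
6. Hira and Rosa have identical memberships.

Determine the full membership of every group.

Hiring = {Fynn, Hira, Rosa}; Marketing = {Ivan}

From (4): Hira ∈ Hiring.
(6): Rosa matches Hira: Rosa ∈ Hiring.
(3): Fynn matches Rosa: Fynn ∈ Hiring.
(5) (exactly one): Ivan ∉ Hiring.
Suppose Rosa ∈ Marketing: no assignment then satisfies all the clues, so Rosa ∉ Marketing.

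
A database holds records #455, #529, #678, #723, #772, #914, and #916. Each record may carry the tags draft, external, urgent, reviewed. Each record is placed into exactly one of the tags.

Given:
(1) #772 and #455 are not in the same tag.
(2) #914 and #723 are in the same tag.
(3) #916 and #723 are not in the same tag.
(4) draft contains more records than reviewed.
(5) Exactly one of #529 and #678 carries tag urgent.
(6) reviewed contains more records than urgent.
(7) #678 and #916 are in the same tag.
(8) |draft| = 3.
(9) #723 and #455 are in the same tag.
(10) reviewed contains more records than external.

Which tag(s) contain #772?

#772: external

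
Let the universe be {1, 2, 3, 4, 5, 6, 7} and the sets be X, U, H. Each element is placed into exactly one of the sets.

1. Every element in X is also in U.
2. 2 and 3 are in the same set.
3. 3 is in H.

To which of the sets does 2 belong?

From (3): 3 ∈ H.
(2): 2 matches 3: 2 ∉ X.
(2): 2 matches 3: 2 ∉ U.
(2): 2 matches 3: 2 ∈ H.

2: H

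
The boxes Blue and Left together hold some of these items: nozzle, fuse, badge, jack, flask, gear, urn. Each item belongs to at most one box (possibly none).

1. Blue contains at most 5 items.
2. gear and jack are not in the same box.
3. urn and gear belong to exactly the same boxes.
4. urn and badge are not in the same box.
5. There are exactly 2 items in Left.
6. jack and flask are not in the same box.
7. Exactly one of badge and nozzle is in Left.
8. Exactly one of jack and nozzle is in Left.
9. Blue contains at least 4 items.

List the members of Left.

Left = {badge, jack}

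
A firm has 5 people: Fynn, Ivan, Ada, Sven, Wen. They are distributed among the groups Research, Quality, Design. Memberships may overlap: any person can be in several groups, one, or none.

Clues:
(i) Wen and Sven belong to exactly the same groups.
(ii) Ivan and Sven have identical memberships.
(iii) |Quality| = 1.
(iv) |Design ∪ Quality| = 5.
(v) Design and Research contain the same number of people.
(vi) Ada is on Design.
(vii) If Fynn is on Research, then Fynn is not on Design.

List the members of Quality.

Quality = {Fynn}

From (vi): Ada ∈ Design.
Suppose Fynn ∉ Quality: no assignment then satisfies all the clues, so Fynn ∈ Quality.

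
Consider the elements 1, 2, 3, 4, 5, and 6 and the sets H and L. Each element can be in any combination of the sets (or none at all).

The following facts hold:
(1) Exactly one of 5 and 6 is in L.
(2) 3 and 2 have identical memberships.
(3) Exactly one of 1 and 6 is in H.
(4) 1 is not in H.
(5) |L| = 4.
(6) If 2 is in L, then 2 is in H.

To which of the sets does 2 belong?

2: H, L

From (4): 1 ∉ H.
(3) (exactly one): 6 ∈ H.
Suppose 2 ∉ H: no assignment then satisfies all the clues, so 2 ∈ H.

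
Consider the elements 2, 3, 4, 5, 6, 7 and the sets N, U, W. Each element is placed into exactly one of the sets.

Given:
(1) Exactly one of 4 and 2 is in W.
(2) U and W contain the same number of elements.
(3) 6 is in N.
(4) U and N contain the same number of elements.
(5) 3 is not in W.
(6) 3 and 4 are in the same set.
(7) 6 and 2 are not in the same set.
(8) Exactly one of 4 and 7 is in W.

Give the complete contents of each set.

N = {5, 6}; U = {3, 4}; W = {2, 7}

From (3): 6 ∈ N.
From (5): 3 ∉ W.
(6): 4 matches 3: 4 ∉ W.
(7): 2 ∉ N.
(8) (exactly one): 7 ∈ W.
(1) (exactly one): 2 ∈ W.
Suppose 3 ∈ N: no assignment then satisfies all the clues, so 3 ∉ N.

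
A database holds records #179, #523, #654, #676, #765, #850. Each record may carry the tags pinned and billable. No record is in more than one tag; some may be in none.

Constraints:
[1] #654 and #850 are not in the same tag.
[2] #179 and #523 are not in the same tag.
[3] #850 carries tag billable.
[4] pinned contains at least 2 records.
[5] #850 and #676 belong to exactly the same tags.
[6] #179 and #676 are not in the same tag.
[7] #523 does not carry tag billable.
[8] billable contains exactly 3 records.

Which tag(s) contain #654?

From (3): #850 ∈ billable.
From (7): #523 ∉ billable.
(1): #654 ∉ billable.
(5): #676 matches #850: #676 ∉ pinned.
(5): #676 matches #850: #676 ∈ billable.
(6): #179 ∉ billable.
(8): only 3 candidates remain for billable, so all are in.
Suppose #654 ∉ pinned: no assignment then satisfies all the clues, so #654 ∈ pinned.

#654: pinned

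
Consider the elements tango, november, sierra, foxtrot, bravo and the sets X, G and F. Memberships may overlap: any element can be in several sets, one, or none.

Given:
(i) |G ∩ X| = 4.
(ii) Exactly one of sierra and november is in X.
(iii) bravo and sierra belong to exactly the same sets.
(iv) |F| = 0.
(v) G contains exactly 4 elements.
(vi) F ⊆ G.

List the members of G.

(iv): F already has 0, so the rest are out.
Suppose tango ∉ G: no assignment then satisfies all the clues, so tango ∈ G.

G = {bravo, foxtrot, sierra, tango}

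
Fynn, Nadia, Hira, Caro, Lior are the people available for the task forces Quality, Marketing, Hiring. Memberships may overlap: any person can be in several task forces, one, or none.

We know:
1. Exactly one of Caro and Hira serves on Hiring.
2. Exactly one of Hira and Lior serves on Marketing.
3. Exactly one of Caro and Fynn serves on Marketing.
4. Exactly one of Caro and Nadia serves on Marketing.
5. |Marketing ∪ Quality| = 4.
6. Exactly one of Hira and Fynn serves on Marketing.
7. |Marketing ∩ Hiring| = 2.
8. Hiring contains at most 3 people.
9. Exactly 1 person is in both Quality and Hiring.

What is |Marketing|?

3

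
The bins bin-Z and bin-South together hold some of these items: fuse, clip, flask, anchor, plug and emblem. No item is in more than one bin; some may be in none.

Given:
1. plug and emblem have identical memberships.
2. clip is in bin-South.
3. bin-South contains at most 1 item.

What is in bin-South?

bin-South = {clip}

From (2): clip ∈ bin-South.
(3): bin-South already has 1, so the rest are out.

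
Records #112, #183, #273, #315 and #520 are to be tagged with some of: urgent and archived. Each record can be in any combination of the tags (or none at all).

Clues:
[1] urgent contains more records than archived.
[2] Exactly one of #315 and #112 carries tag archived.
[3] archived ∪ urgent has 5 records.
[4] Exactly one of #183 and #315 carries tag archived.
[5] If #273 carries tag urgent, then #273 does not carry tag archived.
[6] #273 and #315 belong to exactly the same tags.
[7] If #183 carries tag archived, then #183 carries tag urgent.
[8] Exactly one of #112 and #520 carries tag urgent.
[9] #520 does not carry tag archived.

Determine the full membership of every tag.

From (9): #520 ∉ archived.
Suppose #112 ∈ urgent: no assignment then satisfies all the clues, so #112 ∉ urgent.

urgent = {#183, #273, #315, #520}; archived = {#112, #183}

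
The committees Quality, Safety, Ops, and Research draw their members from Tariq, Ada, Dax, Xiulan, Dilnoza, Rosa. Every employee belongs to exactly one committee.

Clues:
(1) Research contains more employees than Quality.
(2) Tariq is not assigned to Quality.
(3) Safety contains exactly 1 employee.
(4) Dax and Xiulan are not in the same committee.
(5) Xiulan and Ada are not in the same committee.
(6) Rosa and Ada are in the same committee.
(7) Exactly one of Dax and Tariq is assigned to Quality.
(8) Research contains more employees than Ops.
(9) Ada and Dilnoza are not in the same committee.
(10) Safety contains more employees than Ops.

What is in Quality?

From (2): Tariq ∉ Quality.
(7) (exactly one): Dax ∈ Quality.
(4): Xiulan ∉ Quality.
Suppose Ada ∈ Quality: no assignment then satisfies all the clues, so Ada ∉ Quality.

Quality = {Dax, Dilnoza}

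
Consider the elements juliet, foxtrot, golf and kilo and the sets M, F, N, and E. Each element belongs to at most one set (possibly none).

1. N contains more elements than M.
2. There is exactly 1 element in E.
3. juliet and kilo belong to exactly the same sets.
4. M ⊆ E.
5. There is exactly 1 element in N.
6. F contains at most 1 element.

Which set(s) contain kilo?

kilo: none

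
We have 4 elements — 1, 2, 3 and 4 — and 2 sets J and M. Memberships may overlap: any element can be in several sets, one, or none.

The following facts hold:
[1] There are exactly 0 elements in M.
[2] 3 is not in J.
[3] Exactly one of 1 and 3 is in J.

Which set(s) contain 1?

1: J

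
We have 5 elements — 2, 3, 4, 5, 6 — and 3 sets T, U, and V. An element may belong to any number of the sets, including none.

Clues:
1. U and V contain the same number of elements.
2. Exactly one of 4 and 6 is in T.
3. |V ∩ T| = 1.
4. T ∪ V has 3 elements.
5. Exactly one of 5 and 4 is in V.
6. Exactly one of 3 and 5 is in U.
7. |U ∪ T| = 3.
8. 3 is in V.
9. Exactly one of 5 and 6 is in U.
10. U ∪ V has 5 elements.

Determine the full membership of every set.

T = {4}; U = {2, 4, 5}; V = {3, 4, 6}

From (8): 3 ∈ V.
Suppose 2 ∈ T: no assignment then satisfies all the clues, so 2 ∉ T.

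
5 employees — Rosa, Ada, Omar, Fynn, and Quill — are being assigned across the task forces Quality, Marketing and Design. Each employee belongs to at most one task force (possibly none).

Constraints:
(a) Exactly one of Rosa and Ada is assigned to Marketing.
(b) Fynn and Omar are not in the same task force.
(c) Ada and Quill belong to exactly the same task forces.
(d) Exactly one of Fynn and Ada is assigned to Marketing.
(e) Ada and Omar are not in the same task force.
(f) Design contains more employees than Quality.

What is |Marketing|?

2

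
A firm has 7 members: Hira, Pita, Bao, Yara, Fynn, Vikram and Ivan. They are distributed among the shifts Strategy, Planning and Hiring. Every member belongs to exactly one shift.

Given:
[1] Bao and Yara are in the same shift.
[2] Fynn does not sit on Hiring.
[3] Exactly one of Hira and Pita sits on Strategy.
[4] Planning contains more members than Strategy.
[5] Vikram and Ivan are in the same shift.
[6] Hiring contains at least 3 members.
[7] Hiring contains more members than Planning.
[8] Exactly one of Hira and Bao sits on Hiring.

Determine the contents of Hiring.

Hiring = {Bao, Ivan, Vikram, Yara}

From (2): Fynn ∉ Hiring.
Suppose Hira ∈ Hiring: no assignment then satisfies all the clues, so Hira ∉ Hiring.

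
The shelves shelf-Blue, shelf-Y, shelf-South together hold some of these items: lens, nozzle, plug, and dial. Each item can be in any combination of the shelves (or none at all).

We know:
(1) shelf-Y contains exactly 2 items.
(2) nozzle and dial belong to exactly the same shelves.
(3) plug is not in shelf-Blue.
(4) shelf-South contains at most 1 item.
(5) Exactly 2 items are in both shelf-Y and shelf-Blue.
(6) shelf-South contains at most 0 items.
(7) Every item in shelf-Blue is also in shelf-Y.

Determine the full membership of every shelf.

From (3): plug ∉ shelf-Blue.
(6): shelf-South already has 0, so the rest are out.
Suppose lens ∈ shelf-Blue: no assignment then satisfies all the clues, so lens ∉ shelf-Blue.

shelf-Blue = {dial, nozzle}; shelf-Y = {dial, nozzle}; shelf-South = {}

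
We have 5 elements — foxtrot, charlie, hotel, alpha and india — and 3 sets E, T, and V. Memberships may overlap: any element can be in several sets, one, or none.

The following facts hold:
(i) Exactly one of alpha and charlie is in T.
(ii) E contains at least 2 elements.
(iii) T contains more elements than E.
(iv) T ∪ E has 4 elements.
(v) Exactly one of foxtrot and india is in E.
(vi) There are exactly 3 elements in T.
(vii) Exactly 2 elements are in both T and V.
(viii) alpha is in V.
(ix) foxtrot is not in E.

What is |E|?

2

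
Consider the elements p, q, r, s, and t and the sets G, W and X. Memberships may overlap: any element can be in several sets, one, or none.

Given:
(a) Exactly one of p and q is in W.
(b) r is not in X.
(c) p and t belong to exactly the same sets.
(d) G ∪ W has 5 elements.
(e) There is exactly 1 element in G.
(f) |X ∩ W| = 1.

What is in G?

G = {q}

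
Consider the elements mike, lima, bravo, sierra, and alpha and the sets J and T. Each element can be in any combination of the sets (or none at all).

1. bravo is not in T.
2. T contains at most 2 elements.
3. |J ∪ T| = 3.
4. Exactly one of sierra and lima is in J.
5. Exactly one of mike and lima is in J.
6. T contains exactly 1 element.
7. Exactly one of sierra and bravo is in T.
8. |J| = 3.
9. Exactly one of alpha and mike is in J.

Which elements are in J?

J = {bravo, mike, sierra}

From (1): bravo ∉ T.
(7) (exactly one): sierra ∈ T.
(6): T already has 1, so the rest are out.
Suppose mike ∉ J: no assignment then satisfies all the clues, so mike ∈ J.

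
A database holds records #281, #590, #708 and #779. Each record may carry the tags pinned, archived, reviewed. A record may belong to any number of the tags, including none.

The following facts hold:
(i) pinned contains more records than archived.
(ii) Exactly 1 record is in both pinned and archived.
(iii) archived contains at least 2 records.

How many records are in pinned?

3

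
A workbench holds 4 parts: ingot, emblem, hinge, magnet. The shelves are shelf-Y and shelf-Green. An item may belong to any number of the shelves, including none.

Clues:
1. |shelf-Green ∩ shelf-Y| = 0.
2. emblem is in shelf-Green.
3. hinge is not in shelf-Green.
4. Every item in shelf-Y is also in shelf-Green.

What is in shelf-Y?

shelf-Y = {}

From (2): emblem ∈ shelf-Green.
From (3): hinge ∉ shelf-Green.
(4) contrapositive: hinge ∉ shelf-Y.
Suppose ingot ∈ shelf-Y: no assignment then satisfies all the clues, so ingot ∉ shelf-Y.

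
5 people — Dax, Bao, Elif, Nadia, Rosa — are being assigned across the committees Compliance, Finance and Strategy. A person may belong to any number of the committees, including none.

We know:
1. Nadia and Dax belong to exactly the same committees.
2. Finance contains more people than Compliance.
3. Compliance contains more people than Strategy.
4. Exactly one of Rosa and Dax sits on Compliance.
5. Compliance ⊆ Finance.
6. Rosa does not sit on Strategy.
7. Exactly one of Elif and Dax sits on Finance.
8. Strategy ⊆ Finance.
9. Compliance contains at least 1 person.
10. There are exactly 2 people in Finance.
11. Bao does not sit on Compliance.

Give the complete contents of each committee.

Compliance = {Rosa}; Finance = {Elif, Rosa}; Strategy = {}

From (6): Rosa ∉ Strategy.
From (11): Bao ∉ Compliance.
Suppose Dax ∈ Compliance: no assignment then satisfies all the clues, so Dax ∉ Compliance.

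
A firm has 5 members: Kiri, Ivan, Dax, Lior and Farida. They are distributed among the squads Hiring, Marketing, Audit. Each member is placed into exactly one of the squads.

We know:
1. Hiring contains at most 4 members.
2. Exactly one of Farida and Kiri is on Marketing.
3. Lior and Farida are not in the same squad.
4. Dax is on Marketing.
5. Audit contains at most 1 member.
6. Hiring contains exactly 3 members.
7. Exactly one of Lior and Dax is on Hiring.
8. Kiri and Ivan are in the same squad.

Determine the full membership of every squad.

From (4): Dax ∈ Marketing.
(7) (exactly one): Lior ∈ Hiring.
(3): Farida ∉ Hiring.
(6): only 3 candidates remain for Hiring, so all are in.
(2) (exactly one): Farida ∈ Marketing.

Hiring = {Ivan, Kiri, Lior}; Marketing = {Dax, Farida}; Audit = {}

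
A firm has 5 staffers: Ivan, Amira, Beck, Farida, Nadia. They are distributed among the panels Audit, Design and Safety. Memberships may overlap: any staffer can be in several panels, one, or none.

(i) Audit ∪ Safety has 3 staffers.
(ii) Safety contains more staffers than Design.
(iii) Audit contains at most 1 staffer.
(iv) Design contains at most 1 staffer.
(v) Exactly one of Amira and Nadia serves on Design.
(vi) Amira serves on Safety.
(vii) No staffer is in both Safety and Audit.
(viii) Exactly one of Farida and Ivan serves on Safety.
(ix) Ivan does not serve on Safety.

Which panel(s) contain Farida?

Farida: Safety

From (vi): Amira ∈ Safety.
From (ix): Ivan ∉ Safety.
(vii) (disjoint): Amira ∉ Audit.
(viii) (exactly one): Farida ∈ Safety.
(vii) (disjoint): Farida ∉ Audit.
Suppose Farida ∈ Design: no assignment then satisfies all the clues, so Farida ∉ Design.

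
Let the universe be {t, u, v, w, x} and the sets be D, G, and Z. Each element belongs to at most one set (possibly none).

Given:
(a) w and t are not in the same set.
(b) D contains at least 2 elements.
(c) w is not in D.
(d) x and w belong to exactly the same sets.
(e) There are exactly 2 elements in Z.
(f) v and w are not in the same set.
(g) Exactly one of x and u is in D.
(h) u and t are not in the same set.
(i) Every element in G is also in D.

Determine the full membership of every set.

From (c): w ∉ D.
(d): x matches w: x ∉ D.
(g) (exactly one): u ∈ D.
(h): t ∉ D.
(i) contrapositive: t ∉ G.
(i) contrapositive: w ∉ G.
(i) contrapositive: x ∉ G.
(b): only 2 candidates remain for D, so all are in.
Suppose t ∈ Z: no assignment then satisfies all the clues, so t ∉ Z.

D = {u, v}; G = {}; Z = {w, x}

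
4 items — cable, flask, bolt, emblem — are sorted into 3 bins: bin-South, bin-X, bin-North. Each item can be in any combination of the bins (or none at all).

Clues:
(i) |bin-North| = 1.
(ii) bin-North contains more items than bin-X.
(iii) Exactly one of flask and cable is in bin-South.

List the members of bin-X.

bin-X = {}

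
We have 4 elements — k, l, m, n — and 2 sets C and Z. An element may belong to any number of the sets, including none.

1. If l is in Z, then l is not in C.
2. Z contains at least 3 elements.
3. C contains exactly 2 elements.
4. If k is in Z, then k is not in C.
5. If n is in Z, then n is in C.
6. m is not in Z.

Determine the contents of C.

From (6): m ∉ Z.
(2): only 3 candidates remain for Z, so all are in.
(4): k ∉ C.
(5): n ∈ C.
(1): l ∉ C.
(3): only 2 candidates remain for C, so all are in.

C = {m, n}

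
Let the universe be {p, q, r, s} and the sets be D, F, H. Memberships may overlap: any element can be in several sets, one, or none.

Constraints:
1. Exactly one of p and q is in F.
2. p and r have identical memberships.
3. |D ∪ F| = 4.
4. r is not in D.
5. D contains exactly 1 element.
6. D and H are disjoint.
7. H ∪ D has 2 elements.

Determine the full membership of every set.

D = {q}; F = {p, r, s}; H = {s}

From (4): r ∉ D.
(2): p matches r: p ∉ D.
Suppose p ∉ F: no assignment then satisfies all the clues, so p ∈ F.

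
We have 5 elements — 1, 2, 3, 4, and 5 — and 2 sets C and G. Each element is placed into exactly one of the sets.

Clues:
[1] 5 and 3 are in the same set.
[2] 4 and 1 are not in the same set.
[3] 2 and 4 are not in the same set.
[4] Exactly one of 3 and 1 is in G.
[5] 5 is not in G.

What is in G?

G = {1, 2}

From (5): 5 ∉ G.
(1): 3 matches 5: 3 ∉ G.
(4) (exactly one): 1 ∈ G.
Only one set left: 3 ∈ C.
Only one set left: 5 ∈ C.
(2): 4 ∉ G.
Only one set left: 4 ∈ C.
(3): 2 ∉ C.
Only one set left: 2 ∈ G.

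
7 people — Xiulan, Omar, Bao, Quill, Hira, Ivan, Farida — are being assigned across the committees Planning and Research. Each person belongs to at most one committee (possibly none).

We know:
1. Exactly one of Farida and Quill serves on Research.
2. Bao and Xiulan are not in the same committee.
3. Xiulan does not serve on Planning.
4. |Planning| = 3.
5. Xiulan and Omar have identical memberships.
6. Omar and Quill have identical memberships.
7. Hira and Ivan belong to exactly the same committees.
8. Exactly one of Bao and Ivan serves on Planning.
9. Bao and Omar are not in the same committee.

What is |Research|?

3

From (3): Xiulan ∉ Planning.
(5): Omar matches Xiulan: Omar ∉ Planning.
(6): Quill matches Omar: Quill ∉ Planning.
Suppose Xiulan ∉ Research: no assignment then satisfies all the clues, so Xiulan ∈ Research.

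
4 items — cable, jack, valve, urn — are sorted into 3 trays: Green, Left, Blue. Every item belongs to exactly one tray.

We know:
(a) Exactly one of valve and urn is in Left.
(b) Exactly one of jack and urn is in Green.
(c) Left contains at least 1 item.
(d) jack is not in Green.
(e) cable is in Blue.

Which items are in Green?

From (d): jack ∉ Green.
From (e): cable ∈ Blue.
(b) (exactly one): urn ∈ Green.
(a) (exactly one): valve ∈ Left.

Green = {urn}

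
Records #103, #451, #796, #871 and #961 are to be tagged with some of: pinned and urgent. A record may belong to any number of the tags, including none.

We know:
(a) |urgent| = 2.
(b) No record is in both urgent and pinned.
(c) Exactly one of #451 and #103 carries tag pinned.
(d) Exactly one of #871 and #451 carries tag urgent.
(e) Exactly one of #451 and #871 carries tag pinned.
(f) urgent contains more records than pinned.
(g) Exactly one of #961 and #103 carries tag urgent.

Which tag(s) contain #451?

#451: pinned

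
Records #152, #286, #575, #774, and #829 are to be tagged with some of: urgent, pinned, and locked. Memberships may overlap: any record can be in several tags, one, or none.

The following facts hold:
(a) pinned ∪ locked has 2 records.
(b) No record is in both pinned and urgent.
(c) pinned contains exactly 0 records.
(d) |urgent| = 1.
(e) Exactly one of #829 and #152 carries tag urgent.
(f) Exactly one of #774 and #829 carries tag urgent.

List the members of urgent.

urgent = {#829}

(c): pinned already has 0, so the rest are out.
Suppose #152 ∈ urgent: no assignment then satisfies all the clues, so #152 ∉ urgent.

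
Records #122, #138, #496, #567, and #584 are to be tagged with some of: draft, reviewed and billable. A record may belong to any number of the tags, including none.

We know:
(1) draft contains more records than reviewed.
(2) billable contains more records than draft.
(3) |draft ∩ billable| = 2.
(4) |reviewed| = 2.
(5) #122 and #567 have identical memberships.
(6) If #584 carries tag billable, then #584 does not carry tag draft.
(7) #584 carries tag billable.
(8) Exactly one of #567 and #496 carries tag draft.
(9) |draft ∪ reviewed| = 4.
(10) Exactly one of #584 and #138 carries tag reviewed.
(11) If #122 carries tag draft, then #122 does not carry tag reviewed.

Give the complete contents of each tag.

draft = {#122, #138, #567}; reviewed = {#138, #496}; billable = {#122, #496, #567, #584}

From (7): #584 ∈ billable.
(6): #584 ∉ draft.
Suppose #122 ∉ draft: no assignment then satisfies all the clues, so #122 ∈ draft.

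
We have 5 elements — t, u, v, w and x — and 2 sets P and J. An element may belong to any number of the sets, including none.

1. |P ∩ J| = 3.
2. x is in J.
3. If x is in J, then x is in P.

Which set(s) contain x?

From (2): x ∈ J.
(3): x ∈ P.

x: J, P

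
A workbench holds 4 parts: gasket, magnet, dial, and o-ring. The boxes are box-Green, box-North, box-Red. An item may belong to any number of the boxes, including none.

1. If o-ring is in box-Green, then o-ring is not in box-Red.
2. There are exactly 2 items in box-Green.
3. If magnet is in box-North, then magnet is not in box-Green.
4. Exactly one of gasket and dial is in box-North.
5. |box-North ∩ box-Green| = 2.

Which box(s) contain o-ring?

o-ring: box-Green, box-North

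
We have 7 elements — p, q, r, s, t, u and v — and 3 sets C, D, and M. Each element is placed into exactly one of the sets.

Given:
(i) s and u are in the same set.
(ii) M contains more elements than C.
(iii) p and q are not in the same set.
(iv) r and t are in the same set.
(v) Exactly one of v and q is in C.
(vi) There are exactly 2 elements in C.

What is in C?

C = {p, v}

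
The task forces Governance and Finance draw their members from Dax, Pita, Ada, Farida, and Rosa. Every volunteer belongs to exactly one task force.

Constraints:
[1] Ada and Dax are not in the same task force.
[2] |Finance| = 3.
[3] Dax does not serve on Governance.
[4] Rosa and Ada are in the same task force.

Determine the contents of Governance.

Governance = {Ada, Rosa}

From (3): Dax ∉ Governance.
Only one task force left: Dax ∈ Finance.
(1): Ada ∉ Finance.
(4): Rosa matches Ada: Rosa ∉ Finance.
Only one task force left: Ada ∈ Governance.
Only one task force left: Rosa ∈ Governance.
(2): only 3 candidates remain for Finance, so all are in.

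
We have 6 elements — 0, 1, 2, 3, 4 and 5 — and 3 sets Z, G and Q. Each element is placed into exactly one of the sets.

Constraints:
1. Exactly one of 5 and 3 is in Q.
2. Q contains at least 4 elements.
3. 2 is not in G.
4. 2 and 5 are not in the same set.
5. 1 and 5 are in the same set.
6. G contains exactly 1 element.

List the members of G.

From (3): 2 ∉ G.
Suppose 0 ∈ G: no assignment then satisfies all the clues, so 0 ∉ G.

G = {3}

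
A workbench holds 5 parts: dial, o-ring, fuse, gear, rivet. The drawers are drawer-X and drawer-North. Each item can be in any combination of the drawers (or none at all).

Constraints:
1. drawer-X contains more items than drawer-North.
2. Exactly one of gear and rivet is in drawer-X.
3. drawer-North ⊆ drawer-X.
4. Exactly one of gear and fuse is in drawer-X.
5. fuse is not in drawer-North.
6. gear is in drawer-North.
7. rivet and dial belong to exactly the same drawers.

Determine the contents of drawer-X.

drawer-X = {gear, o-ring}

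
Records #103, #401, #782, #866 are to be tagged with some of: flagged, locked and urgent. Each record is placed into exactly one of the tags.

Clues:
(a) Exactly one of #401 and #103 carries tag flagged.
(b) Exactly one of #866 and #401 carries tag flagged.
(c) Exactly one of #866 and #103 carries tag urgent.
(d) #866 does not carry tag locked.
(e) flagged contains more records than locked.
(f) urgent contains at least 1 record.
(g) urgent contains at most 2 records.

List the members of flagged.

flagged = {#401, #782}

From (d): #866 ∉ locked.
Suppose #103 ∈ flagged: no assignment then satisfies all the clues, so #103 ∉ flagged.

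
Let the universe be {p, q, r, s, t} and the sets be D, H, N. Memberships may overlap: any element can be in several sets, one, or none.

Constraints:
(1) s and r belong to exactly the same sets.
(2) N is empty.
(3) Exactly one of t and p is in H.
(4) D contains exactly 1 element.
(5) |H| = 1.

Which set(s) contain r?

r: none

(2): N already has 0, so the rest are out.
Suppose r ∈ D: no assignment then satisfies all the clues, so r ∉ D.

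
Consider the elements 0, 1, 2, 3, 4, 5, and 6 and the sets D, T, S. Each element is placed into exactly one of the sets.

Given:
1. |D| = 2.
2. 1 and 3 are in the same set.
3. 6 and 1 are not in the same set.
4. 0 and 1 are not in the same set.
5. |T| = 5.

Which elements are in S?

S = {}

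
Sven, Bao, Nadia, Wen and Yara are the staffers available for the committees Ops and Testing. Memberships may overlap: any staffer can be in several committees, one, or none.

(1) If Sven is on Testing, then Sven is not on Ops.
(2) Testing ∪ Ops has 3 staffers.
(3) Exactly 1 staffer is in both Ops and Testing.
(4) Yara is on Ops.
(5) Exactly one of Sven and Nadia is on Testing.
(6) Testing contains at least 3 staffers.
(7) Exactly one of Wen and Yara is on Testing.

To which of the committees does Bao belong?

From (4): Yara ∈ Ops.
Suppose Bao ∈ Ops: no assignment then satisfies all the clues, so Bao ∉ Ops.

Bao: Testing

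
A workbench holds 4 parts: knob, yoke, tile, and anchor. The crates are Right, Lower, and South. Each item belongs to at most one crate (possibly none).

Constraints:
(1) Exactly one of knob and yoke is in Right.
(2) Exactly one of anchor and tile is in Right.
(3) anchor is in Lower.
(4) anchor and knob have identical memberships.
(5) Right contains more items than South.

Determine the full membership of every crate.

Right = {tile, yoke}; Lower = {anchor, knob}; South = {}

From (3): anchor ∈ Lower.
(2) (exactly one): tile ∈ Right.
(4): knob matches anchor: knob ∉ Right.
(4): knob matches anchor: knob ∈ Lower.
(1) (exactly one): yoke ∈ Right.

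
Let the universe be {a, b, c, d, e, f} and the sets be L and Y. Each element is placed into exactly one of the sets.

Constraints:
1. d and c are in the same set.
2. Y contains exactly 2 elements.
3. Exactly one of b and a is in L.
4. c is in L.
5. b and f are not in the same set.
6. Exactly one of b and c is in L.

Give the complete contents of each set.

From (4): c ∈ L.
(1): d matches c: d ∈ L.
(6) (exactly one): b ∉ L.
Only one set left: b ∈ Y.
(3) (exactly one): a ∈ L.
(5): f ∉ Y.
Only one set left: f ∈ L.
(2): only 2 candidates remain for Y, so all are in.

L = {a, c, d, f}; Y = {b, e}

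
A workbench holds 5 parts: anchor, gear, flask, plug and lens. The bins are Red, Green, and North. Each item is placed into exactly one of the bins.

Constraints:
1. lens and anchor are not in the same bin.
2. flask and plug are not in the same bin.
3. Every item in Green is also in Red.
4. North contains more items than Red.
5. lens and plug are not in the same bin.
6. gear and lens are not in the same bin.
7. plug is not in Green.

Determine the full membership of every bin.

Red = {flask, lens}; Green = {}; North = {anchor, gear, plug}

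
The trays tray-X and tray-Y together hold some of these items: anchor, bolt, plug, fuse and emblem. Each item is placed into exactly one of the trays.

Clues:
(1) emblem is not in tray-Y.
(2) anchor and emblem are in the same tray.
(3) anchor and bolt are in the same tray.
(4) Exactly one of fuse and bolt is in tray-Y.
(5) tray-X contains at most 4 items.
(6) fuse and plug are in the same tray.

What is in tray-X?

tray-X = {anchor, bolt, emblem}

From (1): emblem ∉ tray-Y.
(2): anchor matches emblem: anchor ∉ tray-Y.
(3): bolt matches anchor: bolt ∉ tray-Y.
(4) (exactly one): fuse ∈ tray-Y.
(6): plug matches fuse: plug ∉ tray-X.
(6): plug matches fuse: plug ∈ tray-Y.
Only one tray left: anchor ∈ tray-X.
Only one tray left: bolt ∈ tray-X.
Only one tray left: emblem ∈ tray-X.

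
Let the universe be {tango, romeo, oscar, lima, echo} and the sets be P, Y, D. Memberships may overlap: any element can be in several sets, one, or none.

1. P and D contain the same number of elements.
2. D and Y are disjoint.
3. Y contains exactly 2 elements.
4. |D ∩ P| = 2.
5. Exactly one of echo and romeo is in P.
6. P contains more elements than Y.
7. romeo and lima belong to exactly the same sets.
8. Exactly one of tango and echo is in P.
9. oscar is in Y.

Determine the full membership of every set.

P = {lima, romeo, tango}; Y = {oscar, tango}; D = {echo, lima, romeo}

From (9): oscar ∈ Y.
(2) (disjoint): oscar ∉ D.
Suppose tango ∉ P: no assignment then satisfies all the clues, so tango ∈ P.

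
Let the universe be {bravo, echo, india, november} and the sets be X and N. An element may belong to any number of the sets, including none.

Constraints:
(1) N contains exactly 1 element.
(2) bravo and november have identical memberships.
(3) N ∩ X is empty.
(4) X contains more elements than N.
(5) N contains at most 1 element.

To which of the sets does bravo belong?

bravo: X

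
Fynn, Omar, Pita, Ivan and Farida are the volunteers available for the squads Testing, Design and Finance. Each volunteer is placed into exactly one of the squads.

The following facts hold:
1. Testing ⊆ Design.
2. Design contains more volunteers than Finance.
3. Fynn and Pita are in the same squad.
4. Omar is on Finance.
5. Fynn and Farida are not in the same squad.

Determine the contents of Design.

From (4): Omar ∈ Finance.
Suppose Fynn ∉ Design: no assignment then satisfies all the clues, so Fynn ∈ Design.

Design = {Fynn, Ivan, Pita}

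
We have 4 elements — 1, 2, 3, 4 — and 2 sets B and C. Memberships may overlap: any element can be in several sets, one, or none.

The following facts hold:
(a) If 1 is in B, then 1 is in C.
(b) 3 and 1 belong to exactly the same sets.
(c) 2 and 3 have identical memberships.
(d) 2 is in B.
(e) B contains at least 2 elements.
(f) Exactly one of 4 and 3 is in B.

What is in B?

From (d): 2 ∈ B.
(c): 3 matches 2: 3 ∈ B.
(f) (exactly one): 4 ∉ B.
(b): 1 matches 3: 1 ∈ B.
(a): 1 ∈ C.
(b): 3 matches 1: 3 ∈ C.
(c): 2 matches 3: 2 ∈ C.

B = {1, 2, 3}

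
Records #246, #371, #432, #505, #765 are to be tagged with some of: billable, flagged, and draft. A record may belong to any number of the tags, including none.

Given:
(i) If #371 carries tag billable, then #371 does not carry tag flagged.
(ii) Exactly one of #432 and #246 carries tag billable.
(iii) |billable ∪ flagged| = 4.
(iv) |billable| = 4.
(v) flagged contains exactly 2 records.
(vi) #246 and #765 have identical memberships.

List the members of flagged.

flagged = {#246, #765}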